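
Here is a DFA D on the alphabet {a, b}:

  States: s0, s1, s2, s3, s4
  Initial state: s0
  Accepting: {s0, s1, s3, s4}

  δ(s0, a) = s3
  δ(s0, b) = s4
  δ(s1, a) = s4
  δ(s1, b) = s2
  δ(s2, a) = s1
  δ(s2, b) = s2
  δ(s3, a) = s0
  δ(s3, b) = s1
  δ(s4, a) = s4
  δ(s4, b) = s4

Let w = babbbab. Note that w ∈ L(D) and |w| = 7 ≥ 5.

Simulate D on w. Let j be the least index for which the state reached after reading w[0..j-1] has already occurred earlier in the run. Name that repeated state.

s4

Run of D on w = b a b b b a b:
  step 0: s0  (start)
  step 1: s4  (read b: s0→s4)
  step 2: s4  (read a: s4→s4)   ← first repeat (s4 seen earlier)
  step 3: s4  (read b: s4→s4)
  step 4: s4  (read b: s4→s4)
  step 5: s4  (read b: s4→s4)
  step 6: s4  (read a: s4→s4)
  step 7: s4  (read b: s4→s4)

The earliest repeat is at step j = 2: D is in s4, which it already visited at step i = 1.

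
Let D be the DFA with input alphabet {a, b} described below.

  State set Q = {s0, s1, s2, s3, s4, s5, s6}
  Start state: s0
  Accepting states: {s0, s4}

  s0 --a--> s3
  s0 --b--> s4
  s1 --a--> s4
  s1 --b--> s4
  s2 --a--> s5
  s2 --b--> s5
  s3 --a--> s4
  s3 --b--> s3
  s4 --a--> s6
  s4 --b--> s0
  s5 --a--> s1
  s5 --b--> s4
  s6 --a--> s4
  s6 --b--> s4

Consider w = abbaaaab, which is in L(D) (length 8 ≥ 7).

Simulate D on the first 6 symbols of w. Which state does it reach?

State sequence: s0 -a-> s3 -b-> s3 -b-> s3 -a-> s4 -a-> s6 -a-> s4

After reading 6 characters, D is in state s4.
(This kind of state-tracing is the core of the pumping-lemma construction: with 7 states, pigeonhole forces a repeat within the first 7 steps.)

s4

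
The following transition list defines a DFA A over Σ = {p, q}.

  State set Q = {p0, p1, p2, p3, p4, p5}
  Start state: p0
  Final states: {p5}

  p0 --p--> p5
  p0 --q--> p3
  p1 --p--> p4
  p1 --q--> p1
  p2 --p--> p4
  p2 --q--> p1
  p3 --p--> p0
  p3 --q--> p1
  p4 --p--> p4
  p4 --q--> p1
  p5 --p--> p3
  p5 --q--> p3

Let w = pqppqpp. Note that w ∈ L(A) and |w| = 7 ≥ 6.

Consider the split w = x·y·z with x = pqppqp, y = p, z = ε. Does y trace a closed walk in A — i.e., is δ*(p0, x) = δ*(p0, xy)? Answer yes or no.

no

Run of A on the first 7 characters of w = p q p p q p p:
  step 0: p0  (start)
  step 1: p5  (read p: p0→p5)
  step 2: p3  (read q: p5→p3)
  step 3: p0  (read p: p3→p0)
  step 4: p5  (read p: p0→p5)
  step 5: p3  (read q: p5→p3)
  step 6: p0  (read p: p3→p0)
  step 7: p5  (read p: p0→p5)

After x (step 6): p0. After xy (step 7): p5.
They differ (p0 ≠ p5), so y is not a cycle from the state after x; this split is not the one the pumping-lemma construction produces, and pumping y need not keep the string in L(A).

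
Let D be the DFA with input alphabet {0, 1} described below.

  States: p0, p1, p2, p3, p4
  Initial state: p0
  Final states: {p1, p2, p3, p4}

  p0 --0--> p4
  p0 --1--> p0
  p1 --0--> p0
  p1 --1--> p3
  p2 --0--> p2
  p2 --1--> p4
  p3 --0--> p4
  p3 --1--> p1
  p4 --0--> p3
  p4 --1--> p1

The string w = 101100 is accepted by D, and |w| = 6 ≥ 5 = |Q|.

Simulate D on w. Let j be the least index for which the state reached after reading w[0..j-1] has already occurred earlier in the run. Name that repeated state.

State sequence: p0 -1-> p0 -0-> p4 -1-> p1 -1-> p3 -0-> p4 -0-> p3
First repeat at step 1: p0 was already visited.

The earliest repeat is at step j = 1: D is in p0, which it already visited at step i = 0.

p0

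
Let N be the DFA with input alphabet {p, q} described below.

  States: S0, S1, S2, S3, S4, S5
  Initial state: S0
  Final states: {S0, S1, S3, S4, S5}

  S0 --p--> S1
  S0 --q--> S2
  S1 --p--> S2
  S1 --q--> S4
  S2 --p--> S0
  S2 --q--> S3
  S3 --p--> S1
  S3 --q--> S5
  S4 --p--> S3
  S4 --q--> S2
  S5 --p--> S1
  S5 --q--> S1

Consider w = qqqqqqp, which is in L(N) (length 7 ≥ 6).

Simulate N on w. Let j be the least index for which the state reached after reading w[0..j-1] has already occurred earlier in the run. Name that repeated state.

Run of N on w = q q q q q q p:
  step 0: S0  (start)
  step 1: S2  (read q: S0→S2)
  step 2: S3  (read q: S2→S3)
  step 3: S5  (read q: S3→S5)
  step 4: S1  (read q: S5→S1)
  step 5: S4  (read q: S1→S4)
  step 6: S2  (read q: S4→S2)   ← first repeat (S2 seen earlier)
  step 7: S0  (read p: S2→S0)

The earliest repeat is at step j = 6: N is in S2, which it already visited at step i = 1.
The DFA has 6 states, so the proof of the pumping lemma guarantees a repeated state among the first 6+1 visited; the segment between the two visits is the pumpable y.

S2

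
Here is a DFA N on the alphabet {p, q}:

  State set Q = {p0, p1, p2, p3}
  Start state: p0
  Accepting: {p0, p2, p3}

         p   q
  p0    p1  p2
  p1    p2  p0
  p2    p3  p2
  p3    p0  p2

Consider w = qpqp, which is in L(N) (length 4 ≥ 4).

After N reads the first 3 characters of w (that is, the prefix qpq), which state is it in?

p2

State sequence: p0 -q-> p2 -p-> p3 -q-> p2

After reading 3 characters, N is in state p2.
(This kind of state-tracing is the core of the pumping-lemma construction: with 4 states, pigeonhole forces a repeat within the first 4 steps.)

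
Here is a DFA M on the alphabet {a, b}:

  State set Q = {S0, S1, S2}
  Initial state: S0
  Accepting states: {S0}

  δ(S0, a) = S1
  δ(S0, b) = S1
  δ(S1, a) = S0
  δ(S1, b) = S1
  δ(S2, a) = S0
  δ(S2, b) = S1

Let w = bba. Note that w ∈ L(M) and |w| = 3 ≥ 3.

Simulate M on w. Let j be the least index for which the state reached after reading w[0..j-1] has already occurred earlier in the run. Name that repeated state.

S1

State sequence: S0 -b-> S1 -b-> S1 -a-> S0
First repeat at step 2: S1 was already visited.

The earliest repeat is at step j = 2: M is in S1, which it already visited at step i = 1.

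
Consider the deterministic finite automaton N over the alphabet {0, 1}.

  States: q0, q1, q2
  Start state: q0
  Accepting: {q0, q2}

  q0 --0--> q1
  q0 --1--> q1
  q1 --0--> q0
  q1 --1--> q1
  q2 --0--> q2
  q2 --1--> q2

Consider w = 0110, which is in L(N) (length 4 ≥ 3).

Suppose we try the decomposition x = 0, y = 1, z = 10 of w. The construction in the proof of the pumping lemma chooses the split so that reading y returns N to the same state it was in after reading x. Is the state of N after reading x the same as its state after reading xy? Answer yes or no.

yes

State sequence: q0 -0-> q1 -1-> q1

After x (step 1): q1. After xy (step 2): q1.
They match, so y = 1 drives N around a cycle from q1 back to itself; pumping y any number of times keeps N in q1 before reading z, and xyⁱz ∈ L(N) for every i ≥ 0.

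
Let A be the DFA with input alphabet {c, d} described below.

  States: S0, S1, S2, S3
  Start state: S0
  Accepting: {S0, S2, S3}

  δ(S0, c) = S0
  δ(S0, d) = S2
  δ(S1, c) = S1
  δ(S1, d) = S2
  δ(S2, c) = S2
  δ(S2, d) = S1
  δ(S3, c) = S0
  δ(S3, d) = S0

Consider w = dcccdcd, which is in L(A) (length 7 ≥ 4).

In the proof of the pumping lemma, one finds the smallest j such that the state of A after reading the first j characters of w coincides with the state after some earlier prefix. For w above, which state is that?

S2

State sequence: S0 -d-> S2 -c-> S2 -c-> S2 -c-> S2 -d-> S1 -c-> S1 -d-> S2
First repeat at step 2: S2 was already visited.

The earliest repeat is at step j = 2: A is in S2, which it already visited at step i = 1.
With |Q| = 4, pigeonhole forces a state repeat no later than step 4; the substring read between the first and second visits to that state can be pumped.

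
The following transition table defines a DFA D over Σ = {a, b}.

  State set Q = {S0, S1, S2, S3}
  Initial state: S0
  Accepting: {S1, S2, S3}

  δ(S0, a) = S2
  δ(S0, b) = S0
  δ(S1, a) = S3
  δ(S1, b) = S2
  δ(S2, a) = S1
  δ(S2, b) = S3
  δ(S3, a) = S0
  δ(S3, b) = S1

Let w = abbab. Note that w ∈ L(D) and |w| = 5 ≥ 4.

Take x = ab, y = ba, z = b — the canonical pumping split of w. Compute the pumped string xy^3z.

xy^3z = ab·ba·ba·ba·b = abbababab.
Reading y = ba takes D from S3 back to S3, so after x·y·y·y the machine is still in S3, and z then leads to the accepting state S1. Hence abbababab ∈ L(D).

abbababab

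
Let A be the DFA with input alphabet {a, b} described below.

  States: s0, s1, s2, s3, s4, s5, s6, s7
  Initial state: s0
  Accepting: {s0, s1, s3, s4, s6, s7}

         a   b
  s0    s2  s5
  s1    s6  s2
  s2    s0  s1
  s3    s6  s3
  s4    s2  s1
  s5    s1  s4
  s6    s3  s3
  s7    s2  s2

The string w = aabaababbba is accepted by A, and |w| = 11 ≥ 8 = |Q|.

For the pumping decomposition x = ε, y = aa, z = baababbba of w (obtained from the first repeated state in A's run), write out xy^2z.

xy^2z = ε·aa·aa·baababbba = aaaabaababbba.
Reading y = aa takes A from s0 back to s0, so after x·y·y the machine is still in s0, and z then leads to the accepting state s6. Hence aaaabaababbba ∈ L(A).

aaaabaababbba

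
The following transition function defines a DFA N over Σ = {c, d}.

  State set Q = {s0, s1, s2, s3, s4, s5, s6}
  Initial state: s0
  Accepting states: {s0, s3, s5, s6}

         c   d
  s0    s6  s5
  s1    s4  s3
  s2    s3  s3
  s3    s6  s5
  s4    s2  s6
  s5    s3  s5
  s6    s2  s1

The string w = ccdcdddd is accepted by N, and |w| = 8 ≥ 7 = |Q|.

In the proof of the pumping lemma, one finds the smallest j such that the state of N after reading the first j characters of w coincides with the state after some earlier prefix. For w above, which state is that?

State sequence: s0 -c-> s6 -c-> s2 -d-> s3 -c-> s6 -d-> s1 -d-> s3 -d-> s5 -d-> s5
First repeat at step 4: s6 was already visited.

The earliest repeat is at step j = 4: N is in s6, which it already visited at step i = 1.
The DFA has 7 states, so the proof of the pumping lemma guarantees a repeated state among the first 7+1 visited; the segment between the two visits is the pumpable y.

s6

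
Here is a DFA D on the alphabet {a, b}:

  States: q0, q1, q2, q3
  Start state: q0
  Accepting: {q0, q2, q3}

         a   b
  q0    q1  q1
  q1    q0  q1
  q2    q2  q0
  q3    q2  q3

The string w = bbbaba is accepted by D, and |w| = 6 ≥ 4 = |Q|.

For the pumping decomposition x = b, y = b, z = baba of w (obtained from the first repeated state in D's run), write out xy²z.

xy^2z = b·b·b·baba = bbbbaba.
Reading y = b takes D from q1 back to q1, so after x·y·y the machine is still in q1, and z then leads to the accepting state q0. Hence bbbbaba ∈ L(D).

bbbbaba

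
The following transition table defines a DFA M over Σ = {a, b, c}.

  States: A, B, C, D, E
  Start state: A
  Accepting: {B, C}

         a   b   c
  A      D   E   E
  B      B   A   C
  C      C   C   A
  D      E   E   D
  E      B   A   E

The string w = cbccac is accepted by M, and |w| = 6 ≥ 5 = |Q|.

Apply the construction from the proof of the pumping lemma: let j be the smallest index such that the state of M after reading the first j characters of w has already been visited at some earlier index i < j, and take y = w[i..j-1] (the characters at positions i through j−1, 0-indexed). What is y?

cb

Run of M on w = c b c c a c:
  step 0: A  (start)
  step 1: E  (read c: A→E)
  step 2: A  (read b: E→A)   ← first repeat (A seen earlier)
  step 3: E  (read c: A→E)
  step 4: E  (read c: E→E)
  step 5: B  (read a: E→B)
  step 6: C  (read c: B→C)

So i = 0, j = 2, giving x = w[0:0] = ε, y = w[0:2] = cb, z = w[2:6] = ccac.
Check: |xy| = 2 ≤ 5 and |y| = 2 ≥ 1. Reading y takes M from A back to A, so every xyⁱz is accepted.
With |Q| = 5, pigeonhole forces a state repeat no later than step 5; the substring read between the first and second visits to that state can be pumped.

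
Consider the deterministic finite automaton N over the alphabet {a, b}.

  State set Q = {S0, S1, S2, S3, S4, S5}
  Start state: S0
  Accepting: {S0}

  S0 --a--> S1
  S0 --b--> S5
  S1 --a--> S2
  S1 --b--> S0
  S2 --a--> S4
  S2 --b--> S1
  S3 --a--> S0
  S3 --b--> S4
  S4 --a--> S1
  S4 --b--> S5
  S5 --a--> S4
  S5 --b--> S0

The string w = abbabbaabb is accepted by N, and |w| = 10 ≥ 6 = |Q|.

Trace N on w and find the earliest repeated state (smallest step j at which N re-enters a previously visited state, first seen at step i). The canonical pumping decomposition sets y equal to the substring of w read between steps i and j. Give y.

Run of N on w = a b b a b b a a b b:
  step 0: S0  (start)
  step 1: S1  (read a: S0→S1)
  step 2: S0  (read b: S1→S0)   ← first repeat (S0 seen earlier)
  step 3: S5  (read b: S0→S5)
  step 4: S4  (read a: S5→S4)
  step 5: S5  (read b: S4→S5)
  step 6: S0  (read b: S5→S0)
  step 7: S1  (read a: S0→S1)
  step 8: S2  (read a: S1→S2)
  step 9: S1  (read b: S2→S1)
  step 10: S0  (read b: S1→S0)

So i = 0, j = 2, giving x = w[0:0] = ε, y = w[0:2] = ab, z = w[2:10] = babbaabb.
Check: |xy| = 2 ≤ 6 and |y| = 2 ≥ 1. Reading y takes N from S0 back to S0, so every xyⁱz is accepted.

ab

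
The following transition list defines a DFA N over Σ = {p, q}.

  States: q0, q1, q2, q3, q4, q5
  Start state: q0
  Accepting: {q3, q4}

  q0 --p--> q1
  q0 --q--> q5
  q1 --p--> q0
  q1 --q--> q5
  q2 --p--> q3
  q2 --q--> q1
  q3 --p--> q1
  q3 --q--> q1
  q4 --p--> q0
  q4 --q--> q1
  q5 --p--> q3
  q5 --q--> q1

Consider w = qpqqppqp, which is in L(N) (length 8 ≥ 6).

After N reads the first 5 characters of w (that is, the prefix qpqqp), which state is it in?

q3

Run of N on the first 5 characters of w = q p q q p:
  step 0: q0  (start)
  step 1: q5  (read q: q0→q5)
  step 2: q3  (read p: q5→q3)
  step 3: q1  (read q: q3→q1)
  step 4: q5  (read q: q1→q5)
  step 5: q3  (read p: q5→q3)

After reading 5 characters, N is in state q3.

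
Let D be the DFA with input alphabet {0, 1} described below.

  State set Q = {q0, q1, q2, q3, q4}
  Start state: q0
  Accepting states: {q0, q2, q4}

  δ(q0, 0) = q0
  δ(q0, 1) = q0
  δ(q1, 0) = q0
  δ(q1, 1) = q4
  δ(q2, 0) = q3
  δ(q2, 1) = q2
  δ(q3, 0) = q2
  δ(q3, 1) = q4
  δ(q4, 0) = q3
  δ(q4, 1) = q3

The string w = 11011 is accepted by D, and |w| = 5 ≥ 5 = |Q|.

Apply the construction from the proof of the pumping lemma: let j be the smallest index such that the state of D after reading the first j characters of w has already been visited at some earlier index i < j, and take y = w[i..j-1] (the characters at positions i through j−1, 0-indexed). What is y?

1

Run of D on w = 1 1 0 1 1:
  step 0: q0  (start)
  step 1: q0  (read 1: q0→q0)   ← first repeat (q0 seen earlier)
  step 2: q0  (read 1: q0→q0)
  step 3: q0  (read 0: q0→q0)
  step 4: q0  (read 1: q0→q0)
  step 5: q0  (read 1: q0→q0)

So i = 0, j = 1, giving x = w[0:0] = ε, y = w[0:1] = 1, z = w[1:5] = 1011.
Check: |xy| = 1 ≤ 5 and |y| = 1 ≥ 1. Reading y takes D from q0 back to q0, so every xyⁱz is accepted.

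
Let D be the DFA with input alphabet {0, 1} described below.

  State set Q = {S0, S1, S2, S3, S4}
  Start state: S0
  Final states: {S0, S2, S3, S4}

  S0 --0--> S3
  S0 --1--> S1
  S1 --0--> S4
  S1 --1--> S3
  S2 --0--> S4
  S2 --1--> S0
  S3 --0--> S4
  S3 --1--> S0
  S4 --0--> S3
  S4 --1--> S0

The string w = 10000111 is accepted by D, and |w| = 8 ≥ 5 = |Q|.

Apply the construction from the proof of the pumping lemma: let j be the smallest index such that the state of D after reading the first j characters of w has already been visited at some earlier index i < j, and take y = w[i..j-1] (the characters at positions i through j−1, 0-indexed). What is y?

State sequence: S0 -1-> S1 -0-> S4 -0-> S3 -0-> S4 -0-> S3 -1-> S0 -1-> S1 -1-> S3
First repeat at step 4: S4 was already visited.

So i = 2, j = 4, giving x = w[0:2] = 10, y = w[2:4] = 00, z = w[4:8] = 0111.
Check: |xy| = 4 ≤ 5 and |y| = 2 ≥ 1. Reading y takes D from S4 back to S4, so every xyⁱz is accepted.

00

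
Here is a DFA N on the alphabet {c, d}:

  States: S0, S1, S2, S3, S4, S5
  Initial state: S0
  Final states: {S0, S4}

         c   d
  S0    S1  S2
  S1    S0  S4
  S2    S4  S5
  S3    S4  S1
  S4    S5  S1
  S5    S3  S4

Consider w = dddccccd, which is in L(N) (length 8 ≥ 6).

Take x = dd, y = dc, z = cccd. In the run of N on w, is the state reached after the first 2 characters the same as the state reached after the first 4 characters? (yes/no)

yes

Run of N on the first 4 characters of w = d d d c:
  step 0: S0  (start)
  step 1: S2  (read d: S0→S2)
  step 2: S5  (read d: S2→S5)
  step 3: S4  (read d: S5→S4)
  step 4: S5  (read c: S4→S5)

After x (step 2): S5. After xy (step 4): S5.
They match, so y = dc drives N around a cycle from S5 back to itself; pumping y any number of times keeps N in S5 before reading z, and xyⁱz ∈ L(N) for every i ≥ 0.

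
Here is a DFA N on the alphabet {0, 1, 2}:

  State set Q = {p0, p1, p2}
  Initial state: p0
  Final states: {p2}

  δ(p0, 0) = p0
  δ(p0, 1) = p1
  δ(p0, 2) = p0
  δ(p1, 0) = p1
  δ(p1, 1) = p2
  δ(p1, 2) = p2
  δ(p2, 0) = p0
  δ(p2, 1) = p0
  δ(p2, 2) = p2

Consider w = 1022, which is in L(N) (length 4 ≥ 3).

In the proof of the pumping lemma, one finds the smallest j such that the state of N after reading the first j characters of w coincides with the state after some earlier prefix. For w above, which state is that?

State sequence: p0 -1-> p1 -0-> p1 -2-> p2 -2-> p2
First repeat at step 2: p1 was already visited.

The earliest repeat is at step j = 2: N is in p1, which it already visited at step i = 1.
The DFA has 3 states, so the proof of the pumping lemma guarantees a repeated state among the first 3+1 visited; the segment between the two visits is the pumpable y.

p1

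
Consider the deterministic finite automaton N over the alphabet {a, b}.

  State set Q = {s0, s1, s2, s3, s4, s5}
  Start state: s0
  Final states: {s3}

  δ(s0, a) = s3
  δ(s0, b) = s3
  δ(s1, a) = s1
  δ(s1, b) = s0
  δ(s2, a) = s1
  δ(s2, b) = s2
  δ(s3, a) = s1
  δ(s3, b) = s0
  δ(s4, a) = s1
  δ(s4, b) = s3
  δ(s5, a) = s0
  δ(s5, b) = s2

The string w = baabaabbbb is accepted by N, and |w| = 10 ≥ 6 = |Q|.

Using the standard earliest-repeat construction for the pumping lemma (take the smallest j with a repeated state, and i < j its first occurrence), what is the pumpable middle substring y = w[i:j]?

a

Run of N on w = b a a b a a b b b b:
  step 0: s0  (start)
  step 1: s3  (read b: s0→s3)
  step 2: s1  (read a: s3→s1)
  step 3: s1  (read a: s1→s1)   ← first repeat (s1 seen earlier)
  step 4: s0  (read b: s1→s0)
  step 5: s3  (read a: s0→s3)
  step 6: s1  (read a: s3→s1)
  step 7: s0  (read b: s1→s0)
  step 8: s3  (read b: s0→s3)
  step 9: s0  (read b: s3→s0)
  step 10: s3  (read b: s0→s3)

So i = 2, j = 3, giving x = w[0:2] = ba, y = w[2:3] = a, z = w[3:10] = baabbbb.
Check: |xy| = 3 ≤ 6 and |y| = 1 ≥ 1. Reading y takes N from s1 back to s1, so every xyⁱz is accepted.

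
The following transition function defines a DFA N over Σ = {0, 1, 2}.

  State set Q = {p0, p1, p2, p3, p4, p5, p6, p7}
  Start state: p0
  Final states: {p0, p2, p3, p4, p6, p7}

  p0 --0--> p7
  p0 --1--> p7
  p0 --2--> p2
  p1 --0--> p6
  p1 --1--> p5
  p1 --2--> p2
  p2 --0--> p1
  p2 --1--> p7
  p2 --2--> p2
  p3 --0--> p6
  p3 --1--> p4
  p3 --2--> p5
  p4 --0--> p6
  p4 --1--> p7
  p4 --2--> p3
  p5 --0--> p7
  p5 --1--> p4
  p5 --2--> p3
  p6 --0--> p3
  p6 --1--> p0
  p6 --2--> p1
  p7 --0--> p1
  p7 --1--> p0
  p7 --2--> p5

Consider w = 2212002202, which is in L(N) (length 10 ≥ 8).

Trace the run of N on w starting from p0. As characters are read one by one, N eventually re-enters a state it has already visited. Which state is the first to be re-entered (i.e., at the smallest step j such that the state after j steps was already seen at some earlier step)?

State sequence: p0 -2-> p2 -2-> p2 -1-> p7 -2-> p5 -0-> p7 -0-> p1 -2-> p2 -2-> p2 -0-> p1 -2-> p2
First repeat at step 2: p2 was already visited.

The earliest repeat is at step j = 2: N is in p2, which it already visited at step i = 1.
Pumping length from the standard proof: p = 8 (the number of states). The repeated state found above gives |xy| = j ≤ 8 and |y| = j − i ≥ 1.

p2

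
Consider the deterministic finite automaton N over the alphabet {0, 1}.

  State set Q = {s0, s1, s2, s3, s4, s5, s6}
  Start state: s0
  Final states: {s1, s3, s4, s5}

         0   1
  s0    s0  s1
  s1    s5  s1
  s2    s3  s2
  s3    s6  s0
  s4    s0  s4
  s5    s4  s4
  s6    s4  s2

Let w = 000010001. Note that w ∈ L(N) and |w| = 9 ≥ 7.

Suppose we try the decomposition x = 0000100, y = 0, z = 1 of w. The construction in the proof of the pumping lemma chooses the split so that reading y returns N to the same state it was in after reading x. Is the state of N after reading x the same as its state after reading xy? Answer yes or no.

State sequence: s0 -0-> s0 -0-> s0 -0-> s0 -0-> s0 -1-> s1 -0-> s5 -0-> s4 -0-> s0

After x (step 7): s4. After xy (step 8): s0.
They differ (s4 ≠ s0), so y is not a cycle from the state after x; this split is not the one the pumping-lemma construction produces, and pumping y need not keep the string in L(N).

no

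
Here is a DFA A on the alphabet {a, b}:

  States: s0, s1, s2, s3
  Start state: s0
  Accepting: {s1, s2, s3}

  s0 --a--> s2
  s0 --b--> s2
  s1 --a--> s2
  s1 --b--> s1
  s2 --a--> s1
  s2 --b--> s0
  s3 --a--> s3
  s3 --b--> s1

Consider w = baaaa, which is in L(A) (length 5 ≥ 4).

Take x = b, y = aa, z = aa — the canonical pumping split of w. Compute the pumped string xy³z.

baaaaaaaa

xy^3z = b·aa·aa·aa·aa = baaaaaaaa.
Reading y = aa takes A from s2 back to s2, so after x·y·y·y the machine is still in s2, and z then leads to the accepting state s2. Hence baaaaaaaa ∈ L(A).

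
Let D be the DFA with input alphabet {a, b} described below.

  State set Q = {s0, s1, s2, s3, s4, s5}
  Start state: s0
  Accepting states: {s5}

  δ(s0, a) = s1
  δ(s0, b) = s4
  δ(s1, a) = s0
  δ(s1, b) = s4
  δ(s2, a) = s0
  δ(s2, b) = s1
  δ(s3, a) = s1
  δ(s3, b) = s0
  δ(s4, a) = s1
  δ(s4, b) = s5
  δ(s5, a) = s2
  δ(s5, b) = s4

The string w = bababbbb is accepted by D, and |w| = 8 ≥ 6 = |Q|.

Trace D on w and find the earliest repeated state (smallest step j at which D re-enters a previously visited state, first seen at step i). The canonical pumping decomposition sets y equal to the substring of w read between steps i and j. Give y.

ab

State sequence: s0 -b-> s4 -a-> s1 -b-> s4 -a-> s1 -b-> s4 -b-> s5 -b-> s4 -b-> s5
First repeat at step 3: s4 was already visited.

So i = 1, j = 3, giving x = w[0:1] = b, y = w[1:3] = ab, z = w[3:8] = abbbb.
Check: |xy| = 3 ≤ 6 and |y| = 2 ≥ 1. Reading y takes D from s4 back to s4, so every xyⁱz is accepted.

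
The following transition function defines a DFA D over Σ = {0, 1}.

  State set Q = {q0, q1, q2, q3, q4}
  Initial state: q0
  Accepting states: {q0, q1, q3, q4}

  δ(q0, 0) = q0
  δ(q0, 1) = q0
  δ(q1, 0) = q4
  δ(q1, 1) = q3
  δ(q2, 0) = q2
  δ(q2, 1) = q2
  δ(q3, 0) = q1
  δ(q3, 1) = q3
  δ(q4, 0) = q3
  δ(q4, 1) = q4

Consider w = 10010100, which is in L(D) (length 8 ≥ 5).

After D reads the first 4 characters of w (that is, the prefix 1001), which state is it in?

State sequence: q0 -1-> q0 -0-> q0 -0-> q0 -1-> q0

After reading 4 characters, D is in state q0.

q0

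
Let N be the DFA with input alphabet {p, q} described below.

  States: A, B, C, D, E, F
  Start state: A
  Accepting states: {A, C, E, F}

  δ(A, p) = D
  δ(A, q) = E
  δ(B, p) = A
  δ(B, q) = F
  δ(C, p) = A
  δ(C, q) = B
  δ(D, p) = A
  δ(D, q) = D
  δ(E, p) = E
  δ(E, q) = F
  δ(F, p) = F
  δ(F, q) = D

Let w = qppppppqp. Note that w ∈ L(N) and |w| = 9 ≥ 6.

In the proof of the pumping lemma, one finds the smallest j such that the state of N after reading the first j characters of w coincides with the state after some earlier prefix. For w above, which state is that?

E

State sequence: A -q-> E -p-> E -p-> E -p-> E -p-> E -p-> E -p-> E -q-> F -p-> F
First repeat at step 2: E was already visited.

The earliest repeat is at step j = 2: N is in E, which it already visited at step i = 1.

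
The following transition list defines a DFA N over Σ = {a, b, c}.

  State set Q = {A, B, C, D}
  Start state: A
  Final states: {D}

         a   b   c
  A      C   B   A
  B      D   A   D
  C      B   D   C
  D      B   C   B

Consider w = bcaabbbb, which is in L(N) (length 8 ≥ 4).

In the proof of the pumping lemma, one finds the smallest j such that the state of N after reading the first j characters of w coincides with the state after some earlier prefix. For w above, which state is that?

B

State sequence: A -b-> B -c-> D -a-> B -a-> D -b-> C -b-> D -b-> C -b-> D
First repeat at step 3: B was already visited.

The earliest repeat is at step j = 3: N is in B, which it already visited at step i = 1.
Since N has 4 states, any run of length ≥ 4 visits 4+1 states, so by pigeonhole some state repeats within the first 4 steps — that repeat gives the pumpable loop.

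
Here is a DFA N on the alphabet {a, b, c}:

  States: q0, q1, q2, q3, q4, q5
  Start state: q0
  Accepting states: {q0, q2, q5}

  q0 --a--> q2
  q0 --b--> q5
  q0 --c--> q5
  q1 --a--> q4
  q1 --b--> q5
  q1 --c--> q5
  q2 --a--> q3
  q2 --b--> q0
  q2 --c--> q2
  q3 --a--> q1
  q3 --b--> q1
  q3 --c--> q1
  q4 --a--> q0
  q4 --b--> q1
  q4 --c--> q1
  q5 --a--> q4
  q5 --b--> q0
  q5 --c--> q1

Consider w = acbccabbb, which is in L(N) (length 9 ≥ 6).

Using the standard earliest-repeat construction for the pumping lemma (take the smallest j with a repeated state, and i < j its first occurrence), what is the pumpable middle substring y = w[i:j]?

State sequence: q0 -a-> q2 -c-> q2 -b-> q0 -c-> q5 -c-> q1 -a-> q4 -b-> q1 -b-> q5 -b-> q0
First repeat at step 2: q2 was already visited.

So i = 1, j = 2, giving x = w[0:1] = a, y = w[1:2] = c, z = w[2:9] = bccabbb.
Check: |xy| = 2 ≤ 6 and |y| = 1 ≥ 1. Reading y takes N from q2 back to q2, so every xyⁱz is accepted.
With |Q| = 6, pigeonhole forces a state repeat no later than step 6; the substring read between the first and second visits to that state can be pumped.

c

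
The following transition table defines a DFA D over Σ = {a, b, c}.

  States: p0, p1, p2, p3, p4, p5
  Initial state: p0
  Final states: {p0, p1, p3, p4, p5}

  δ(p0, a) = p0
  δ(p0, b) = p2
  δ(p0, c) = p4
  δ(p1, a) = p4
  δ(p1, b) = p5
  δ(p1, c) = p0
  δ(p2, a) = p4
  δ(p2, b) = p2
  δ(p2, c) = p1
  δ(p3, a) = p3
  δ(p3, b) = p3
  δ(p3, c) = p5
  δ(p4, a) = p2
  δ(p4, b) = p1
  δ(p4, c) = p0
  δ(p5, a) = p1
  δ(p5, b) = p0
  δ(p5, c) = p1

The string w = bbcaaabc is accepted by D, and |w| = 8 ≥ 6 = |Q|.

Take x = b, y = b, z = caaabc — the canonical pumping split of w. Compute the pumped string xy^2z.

bbbcaaabc

xy^2z = b·b·b·caaabc = bbbcaaabc.
Reading y = b takes D from p2 back to p2, so after x·y·y the machine is still in p2, and z then leads to the accepting state p0. Hence bbbcaaabc ∈ L(D).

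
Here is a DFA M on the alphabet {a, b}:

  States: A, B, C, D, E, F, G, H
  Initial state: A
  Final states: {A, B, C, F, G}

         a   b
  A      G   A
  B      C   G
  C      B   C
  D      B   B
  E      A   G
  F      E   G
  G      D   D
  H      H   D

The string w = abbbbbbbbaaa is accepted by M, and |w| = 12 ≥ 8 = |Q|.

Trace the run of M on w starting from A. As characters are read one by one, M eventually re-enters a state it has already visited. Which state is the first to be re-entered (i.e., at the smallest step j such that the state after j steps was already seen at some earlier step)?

G

State sequence: A -a-> G -b-> D -b-> B -b-> G -b-> D -b-> B -b-> G -b-> D -b-> B -a-> C -a-> B -a-> C
First repeat at step 4: G was already visited.

The earliest repeat is at step j = 4: M is in G, which it already visited at step i = 1.
With |Q| = 8, pigeonhole forces a state repeat no later than step 8; the substring read between the first and second visits to that state can be pumped.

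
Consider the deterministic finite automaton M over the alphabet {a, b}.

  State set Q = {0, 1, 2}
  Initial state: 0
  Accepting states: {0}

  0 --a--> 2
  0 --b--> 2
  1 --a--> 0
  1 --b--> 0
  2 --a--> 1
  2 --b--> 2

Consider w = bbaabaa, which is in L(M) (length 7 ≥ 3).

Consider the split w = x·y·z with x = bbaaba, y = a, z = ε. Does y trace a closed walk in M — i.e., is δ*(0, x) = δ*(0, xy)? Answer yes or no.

no

State sequence: 0 -b-> 2 -b-> 2 -a-> 1 -a-> 0 -b-> 2 -a-> 1 -a-> 0

After x (step 6): 1. After xy (step 7): 0.
They differ (1 ≠ 0), so y is not a cycle from the state after x; this split is not the one the pumping-lemma construction produces, and pumping y need not keep the string in L(M).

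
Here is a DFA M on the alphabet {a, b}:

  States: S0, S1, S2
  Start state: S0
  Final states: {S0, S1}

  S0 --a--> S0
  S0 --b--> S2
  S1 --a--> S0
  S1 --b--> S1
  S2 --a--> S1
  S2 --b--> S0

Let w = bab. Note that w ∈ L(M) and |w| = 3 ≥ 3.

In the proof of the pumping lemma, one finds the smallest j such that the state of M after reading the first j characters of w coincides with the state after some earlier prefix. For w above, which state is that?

Run of M on w = b a b:
  step 0: S0  (start)
  step 1: S2  (read b: S0→S2)
  step 2: S1  (read a: S2→S1)
  step 3: S1  (read b: S1→S1)   ← first repeat (S1 seen earlier)

The earliest repeat is at step j = 3: M is in S1, which it already visited at step i = 2.
The DFA has 3 states, so the proof of the pumping lemma guarantees a repeated state among the first 3+1 visited; the segment between the two visits is the pumpable y.

S1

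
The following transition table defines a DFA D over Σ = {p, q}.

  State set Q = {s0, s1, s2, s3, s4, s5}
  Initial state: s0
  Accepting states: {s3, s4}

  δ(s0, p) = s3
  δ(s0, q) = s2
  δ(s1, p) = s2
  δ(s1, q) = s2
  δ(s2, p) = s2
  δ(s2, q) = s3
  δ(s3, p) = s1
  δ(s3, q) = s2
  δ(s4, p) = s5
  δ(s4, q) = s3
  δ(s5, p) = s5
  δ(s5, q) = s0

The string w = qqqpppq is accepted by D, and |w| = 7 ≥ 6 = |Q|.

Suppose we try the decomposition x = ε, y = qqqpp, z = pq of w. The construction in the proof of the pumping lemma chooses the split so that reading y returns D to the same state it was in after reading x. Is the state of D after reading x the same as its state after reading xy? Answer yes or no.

Run of D on the first 5 characters of w = q q q p p:
  step 0: s0  (start)
  step 1: s2  (read q: s0→s2)
  step 2: s3  (read q: s2→s3)
  step 3: s2  (read q: s3→s2)
  step 4: s2  (read p: s2→s2)
  step 5: s2  (read p: s2→s2)

After x (step 0): s0. After xy (step 5): s2.
They differ (s0 ≠ s2), so y is not a cycle from the state after x; this split is not the one the pumping-lemma construction produces, and pumping y need not keep the string in L(D).

no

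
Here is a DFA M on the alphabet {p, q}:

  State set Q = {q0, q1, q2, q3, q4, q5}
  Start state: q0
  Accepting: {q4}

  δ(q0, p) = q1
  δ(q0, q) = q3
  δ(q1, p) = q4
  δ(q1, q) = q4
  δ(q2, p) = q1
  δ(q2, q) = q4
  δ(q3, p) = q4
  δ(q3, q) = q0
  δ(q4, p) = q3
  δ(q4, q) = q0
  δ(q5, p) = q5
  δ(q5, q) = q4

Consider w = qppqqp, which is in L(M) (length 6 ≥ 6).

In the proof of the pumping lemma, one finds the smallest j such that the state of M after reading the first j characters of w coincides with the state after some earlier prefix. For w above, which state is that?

State sequence: q0 -q-> q3 -p-> q4 -p-> q3 -q-> q0 -q-> q3 -p-> q4
First repeat at step 3: q3 was already visited.

The earliest repeat is at step j = 3: M is in q3, which it already visited at step i = 1.
Since M has 6 states, any run of length ≥ 6 visits 6+1 states, so by pigeonhole some state repeats within the first 6 steps — that repeat gives the pumpable loop.

q3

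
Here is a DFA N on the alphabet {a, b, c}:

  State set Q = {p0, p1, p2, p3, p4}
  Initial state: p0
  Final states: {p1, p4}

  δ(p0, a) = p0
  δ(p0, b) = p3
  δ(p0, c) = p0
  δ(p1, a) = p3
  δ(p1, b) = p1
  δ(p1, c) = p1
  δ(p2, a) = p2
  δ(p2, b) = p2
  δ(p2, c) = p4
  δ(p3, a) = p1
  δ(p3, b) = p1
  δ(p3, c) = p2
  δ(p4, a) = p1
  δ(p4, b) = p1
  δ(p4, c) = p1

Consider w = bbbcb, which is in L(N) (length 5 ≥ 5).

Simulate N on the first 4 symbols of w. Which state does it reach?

State sequence: p0 -b-> p3 -b-> p1 -b-> p1 -c-> p1

After reading 4 characters, N is in state p1.
(This kind of state-tracing is the core of the pumping-lemma construction: with 5 states, pigeonhole forces a repeat within the first 5 steps.)

p1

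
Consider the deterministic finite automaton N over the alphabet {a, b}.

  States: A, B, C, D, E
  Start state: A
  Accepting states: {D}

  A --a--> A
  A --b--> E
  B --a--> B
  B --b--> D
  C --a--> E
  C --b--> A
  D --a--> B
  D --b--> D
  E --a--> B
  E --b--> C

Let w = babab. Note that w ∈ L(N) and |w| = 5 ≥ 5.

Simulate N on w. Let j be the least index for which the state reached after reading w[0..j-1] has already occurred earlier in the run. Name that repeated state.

B

State sequence: A -b-> E -a-> B -b-> D -a-> B -b-> D
First repeat at step 4: B was already visited.

The earliest repeat is at step j = 4: N is in B, which it already visited at step i = 2.
Pumping length from the standard proof: p = 5 (the number of states). The repeated state found above gives |xy| = j ≤ 5 and |y| = j − i ≥ 1.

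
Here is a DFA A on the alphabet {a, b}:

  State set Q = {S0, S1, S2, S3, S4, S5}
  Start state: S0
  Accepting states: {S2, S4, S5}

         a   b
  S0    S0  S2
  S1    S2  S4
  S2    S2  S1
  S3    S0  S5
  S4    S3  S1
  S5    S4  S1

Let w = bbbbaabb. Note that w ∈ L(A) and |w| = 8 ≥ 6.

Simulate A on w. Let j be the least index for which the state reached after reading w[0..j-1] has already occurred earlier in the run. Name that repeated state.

State sequence: S0 -b-> S2 -b-> S1 -b-> S4 -b-> S1 -a-> S2 -a-> S2 -b-> S1 -b-> S4
First repeat at step 4: S1 was already visited.

The earliest repeat is at step j = 4: A is in S1, which it already visited at step i = 2.
With |Q| = 6, pigeonhole forces a state repeat no later than step 6; the substring read between the first and second visits to that state can be pumped.

S1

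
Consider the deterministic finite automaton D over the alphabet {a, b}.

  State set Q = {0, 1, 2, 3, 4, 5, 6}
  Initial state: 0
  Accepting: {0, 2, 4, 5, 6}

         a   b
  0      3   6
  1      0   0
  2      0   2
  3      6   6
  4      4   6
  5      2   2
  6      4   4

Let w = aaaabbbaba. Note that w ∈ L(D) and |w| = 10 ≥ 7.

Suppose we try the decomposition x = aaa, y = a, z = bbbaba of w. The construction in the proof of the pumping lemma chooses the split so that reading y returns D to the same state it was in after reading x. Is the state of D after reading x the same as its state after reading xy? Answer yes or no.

yes

Run of D on the first 4 characters of w = a a a a:
  step 0: 0  (start)
  step 1: 3  (read a: 0→3)
  step 2: 6  (read a: 3→6)
  step 3: 4  (read a: 6→4)
  step 4: 4  (read a: 4→4)

After x (step 3): 4. After xy (step 4): 4.
They match, so y = a drives D around a cycle from 4 back to itself; pumping y any number of times keeps D in 4 before reading z, and xyⁱz ∈ L(D) for every i ≥ 0.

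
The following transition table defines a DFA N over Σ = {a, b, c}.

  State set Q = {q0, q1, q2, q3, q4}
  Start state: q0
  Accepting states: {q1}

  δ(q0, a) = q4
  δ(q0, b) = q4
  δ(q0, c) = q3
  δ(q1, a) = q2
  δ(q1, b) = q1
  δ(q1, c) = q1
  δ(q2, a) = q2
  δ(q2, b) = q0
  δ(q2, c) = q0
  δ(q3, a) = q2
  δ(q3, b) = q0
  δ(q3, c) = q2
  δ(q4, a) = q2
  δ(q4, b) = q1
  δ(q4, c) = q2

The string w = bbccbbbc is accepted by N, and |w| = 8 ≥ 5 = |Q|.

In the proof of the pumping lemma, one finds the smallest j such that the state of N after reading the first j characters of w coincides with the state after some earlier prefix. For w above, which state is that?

q1

Run of N on w = b b c c b b b c:
  step 0: q0  (start)
  step 1: q4  (read b: q0→q4)
  step 2: q1  (read b: q4→q1)
  step 3: q1  (read c: q1→q1)   ← first repeat (q1 seen earlier)
  step 4: q1  (read c: q1→q1)
  step 5: q1  (read b: q1→q1)
  step 6: q1  (read b: q1→q1)
  step 7: q1  (read b: q1→q1)
  step 8: q1  (read c: q1→q1)

The earliest repeat is at step j = 3: N is in q1, which it already visited at step i = 2.
Since N has 5 states, any run of length ≥ 5 visits 5+1 states, so by pigeonhole some state repeats within the first 5 steps — that repeat gives the pumpable loop.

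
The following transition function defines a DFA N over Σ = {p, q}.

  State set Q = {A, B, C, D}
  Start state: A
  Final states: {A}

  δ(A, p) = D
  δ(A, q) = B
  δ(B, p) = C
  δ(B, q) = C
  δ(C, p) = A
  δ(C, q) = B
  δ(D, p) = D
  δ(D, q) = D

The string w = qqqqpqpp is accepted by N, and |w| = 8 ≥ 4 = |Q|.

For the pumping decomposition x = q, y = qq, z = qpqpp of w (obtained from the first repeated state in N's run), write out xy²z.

qqqqqqpqpp

xy^2z = q·qq·qq·qpqpp = qqqqqqpqpp.
Reading y = qq takes N from B back to B, so after x·y·y the machine is still in B, and z then leads to the accepting state A. Hence qqqqqqpqpp ∈ L(N).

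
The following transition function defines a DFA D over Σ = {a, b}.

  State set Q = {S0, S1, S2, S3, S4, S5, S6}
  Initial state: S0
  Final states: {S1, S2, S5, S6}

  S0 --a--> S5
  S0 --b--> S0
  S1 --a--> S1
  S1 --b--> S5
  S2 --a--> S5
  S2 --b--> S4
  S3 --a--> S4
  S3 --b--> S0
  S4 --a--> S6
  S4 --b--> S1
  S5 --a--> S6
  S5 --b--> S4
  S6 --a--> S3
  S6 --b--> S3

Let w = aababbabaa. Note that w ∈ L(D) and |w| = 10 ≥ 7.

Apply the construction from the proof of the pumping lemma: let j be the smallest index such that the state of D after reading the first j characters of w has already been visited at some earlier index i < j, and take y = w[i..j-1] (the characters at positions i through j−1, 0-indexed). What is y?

ababb

Run of D on w = a a b a b b a b a a:
  step 0: S0  (start)
  step 1: S5  (read a: S0→S5)
  step 2: S6  (read a: S5→S6)
  step 3: S3  (read b: S6→S3)
  step 4: S4  (read a: S3→S4)
  step 5: S1  (read b: S4→S1)
  step 6: S5  (read b: S1→S5)   ← first repeat (S5 seen earlier)
  step 7: S6  (read a: S5→S6)
  step 8: S3  (read b: S6→S3)
  step 9: S4  (read a: S3→S4)
  step 10: S6  (read a: S4→S6)

So i = 1, j = 6, giving x = w[0:1] = a, y = w[1:6] = ababb, z = w[6:10] = abaa.
Check: |xy| = 6 ≤ 7 and |y| = 5 ≥ 1. Reading y takes D from S5 back to S5, so every xyⁱz is accepted.
The DFA has 7 states, so the proof of the pumping lemma guarantees a repeated state among the first 7+1 visited; the segment between the two visits is the pumpable y.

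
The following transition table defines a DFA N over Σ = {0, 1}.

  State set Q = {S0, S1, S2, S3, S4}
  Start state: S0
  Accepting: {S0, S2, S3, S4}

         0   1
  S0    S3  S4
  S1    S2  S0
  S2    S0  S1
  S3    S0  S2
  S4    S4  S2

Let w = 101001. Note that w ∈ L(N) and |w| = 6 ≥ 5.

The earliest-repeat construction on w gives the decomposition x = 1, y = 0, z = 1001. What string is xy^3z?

xy^3z = 1·0·0·0·1001 = 10001001.
Reading y = 0 takes N from S4 back to S4, so after x·y·y·y the machine is still in S4, and z then leads to the accepting state S2. Hence 10001001 ∈ L(N).

10001001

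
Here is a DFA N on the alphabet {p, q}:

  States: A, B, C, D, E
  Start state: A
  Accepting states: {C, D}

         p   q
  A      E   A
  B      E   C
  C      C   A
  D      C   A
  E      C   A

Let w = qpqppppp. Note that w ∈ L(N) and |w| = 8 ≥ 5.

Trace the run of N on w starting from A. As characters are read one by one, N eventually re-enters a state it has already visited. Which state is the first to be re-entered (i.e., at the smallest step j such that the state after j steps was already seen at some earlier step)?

A

State sequence: A -q-> A -p-> E -q-> A -p-> E -p-> C -p-> C -p-> C -p-> C
First repeat at step 1: A was already visited.

The earliest repeat is at step j = 1: N is in A, which it already visited at step i = 0.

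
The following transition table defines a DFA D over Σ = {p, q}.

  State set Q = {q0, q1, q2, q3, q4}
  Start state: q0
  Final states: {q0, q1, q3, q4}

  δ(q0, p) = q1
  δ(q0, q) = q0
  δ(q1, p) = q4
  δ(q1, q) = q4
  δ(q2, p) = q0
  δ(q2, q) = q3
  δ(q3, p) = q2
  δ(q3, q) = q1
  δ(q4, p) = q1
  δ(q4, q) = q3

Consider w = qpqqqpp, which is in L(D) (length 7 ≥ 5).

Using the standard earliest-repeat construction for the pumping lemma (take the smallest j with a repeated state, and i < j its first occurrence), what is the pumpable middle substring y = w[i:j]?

State sequence: q0 -q-> q0 -p-> q1 -q-> q4 -q-> q3 -q-> q1 -p-> q4 -p-> q1
First repeat at step 1: q0 was already visited.

So i = 0, j = 1, giving x = w[0:0] = ε, y = w[0:1] = q, z = w[1:7] = pqqqpp.
Check: |xy| = 1 ≤ 5 and |y| = 1 ≥ 1. Reading y takes D from q0 back to q0, so every xyⁱz is accepted.

q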